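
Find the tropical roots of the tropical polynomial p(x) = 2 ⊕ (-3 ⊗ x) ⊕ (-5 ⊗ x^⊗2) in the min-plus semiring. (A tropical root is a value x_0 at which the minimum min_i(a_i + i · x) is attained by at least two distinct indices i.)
Roots: {2, 5}

Each tropical root is a break point of the lower envelope of the lines y = a_i + i · x (there are 3 lines, with slopes 0, 1, ..., 2). Only the lines that attain the minimum somewhere contribute to roots; other lines are dominated. Here the surviving (envelope) indices are i = 2, i = 1, i = 0.
Intersections between consecutive envelope lines give the roots: for adjacent envelope indices i < j the intersection is x = (a_i − a_j) / (j − i). Reading off the sorted break points: {2, 5}.
Verification: at each break x_0, at least two indices attain the minimum of min_i(a_i + i · x_0).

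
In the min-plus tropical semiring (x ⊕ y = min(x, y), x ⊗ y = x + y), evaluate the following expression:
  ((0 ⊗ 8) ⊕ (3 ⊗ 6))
((0 ⊗ 8) ⊕ (3 ⊗ 6)) = 8

Expand innermost to outermost. Recall ⊕ takes the minimum of its arguments and ⊗ takes their sum. Working out the expression ((0 ⊗ 8) ⊕ (3 ⊗ 6)) gives 8.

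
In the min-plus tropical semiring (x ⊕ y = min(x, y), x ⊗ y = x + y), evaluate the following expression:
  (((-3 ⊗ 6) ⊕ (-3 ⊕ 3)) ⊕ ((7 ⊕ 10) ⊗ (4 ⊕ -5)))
(((-3 ⊗ 6) ⊕ (-3 ⊕ 3)) ⊕ ((7 ⊕ 10) ⊗ (4 ⊕ -5))) = -3

Expand innermost to outermost. Recall ⊕ takes the minimum of its arguments and ⊗ takes their sum. Working out the expression (((-3 ⊗ 6) ⊕ (-3 ⊕ 3)) ⊕ ((7 ⊕ 10) ⊗ (4 ⊕ -5))) gives -3.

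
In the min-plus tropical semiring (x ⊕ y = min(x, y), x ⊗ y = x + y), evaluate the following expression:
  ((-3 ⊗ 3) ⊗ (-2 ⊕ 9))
((-3 ⊗ 3) ⊗ (-2 ⊕ 9)) = -2

Expand innermost to outermost. Recall ⊕ takes the minimum of its arguments and ⊗ takes their sum. Working out the expression ((-3 ⊗ 3) ⊗ (-2 ⊕ 9)) gives -2.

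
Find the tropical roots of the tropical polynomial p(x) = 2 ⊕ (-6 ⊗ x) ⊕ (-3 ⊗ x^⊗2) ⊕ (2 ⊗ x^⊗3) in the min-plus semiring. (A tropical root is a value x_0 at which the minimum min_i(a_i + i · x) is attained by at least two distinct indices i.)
Roots: {-5, -3, 8}

Each tropical root is a break point of the lower envelope of the lines y = a_i + i · x (there are 4 lines, with slopes 0, 1, ..., 3). Only the lines that attain the minimum somewhere contribute to roots; other lines are dominated. Here the surviving (envelope) indices are i = 3, i = 2, i = 1, i = 0.
Intersections between consecutive envelope lines give the roots: for adjacent envelope indices i < j the intersection is x = (a_i − a_j) / (j − i). Reading off the sorted break points: {-5, -3, 8}.
Verification: at each break x_0, at least two indices attain the minimum of min_i(a_i + i · x_0).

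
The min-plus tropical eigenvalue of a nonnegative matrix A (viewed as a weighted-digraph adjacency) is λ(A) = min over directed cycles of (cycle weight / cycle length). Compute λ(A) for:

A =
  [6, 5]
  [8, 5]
λ(A) = 5

Enumerate directed cycles and compute their means (weight / length). Sample:
  cycle 0 → 0: weight = 6, length = 1, mean = 6/1 ≈ 6.000
  cycle 1 → 1: weight = 5, length = 1, mean = 5/1 ≈ 5.000
  cycle 0 → 1 → 0: weight = 13, length = 2, mean = 13/2 ≈ 6.500
  cycle 1 → 0 → 1: weight = 13, length = 2, mean = 13/2 ≈ 6.500
Minimum mean = 5.000, attained e.g. along the cycle 1 → 1 with weight 5 and length 1. So λ(A) = 5/1 = 5.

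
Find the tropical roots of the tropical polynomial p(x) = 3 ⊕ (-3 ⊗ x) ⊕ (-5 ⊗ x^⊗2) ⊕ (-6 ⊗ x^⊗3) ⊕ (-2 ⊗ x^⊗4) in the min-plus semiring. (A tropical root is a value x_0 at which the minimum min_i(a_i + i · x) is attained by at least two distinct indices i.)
Roots: {-4, 1, 2, 6}

Each tropical root is a break point of the lower envelope of the lines y = a_i + i · x (there are 5 lines, with slopes 0, 1, ..., 4). Only the lines that attain the minimum somewhere contribute to roots; other lines are dominated. Here the surviving (envelope) indices are i = 4, i = 3, i = 2, i = 1, i = 0.
Intersections between consecutive envelope lines give the roots: for adjacent envelope indices i < j the intersection is x = (a_i − a_j) / (j − i). Reading off the sorted break points: {-4, 1, 2, 6}.
Verification: at each break x_0, at least two indices attain the minimum of min_i(a_i + i · x_0).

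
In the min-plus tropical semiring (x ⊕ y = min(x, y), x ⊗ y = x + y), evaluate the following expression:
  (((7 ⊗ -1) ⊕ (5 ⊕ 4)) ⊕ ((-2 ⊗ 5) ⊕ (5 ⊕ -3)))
(((7 ⊗ -1) ⊕ (5 ⊕ 4)) ⊕ ((-2 ⊗ 5) ⊕ (5 ⊕ -3))) = -3

Expand innermost to outermost. Recall ⊕ takes the minimum of its arguments and ⊗ takes their sum. Working out the expression (((7 ⊗ -1) ⊕ (5 ⊕ 4)) ⊕ ((-2 ⊗ 5) ⊕ (5 ⊕ -3))) gives -3.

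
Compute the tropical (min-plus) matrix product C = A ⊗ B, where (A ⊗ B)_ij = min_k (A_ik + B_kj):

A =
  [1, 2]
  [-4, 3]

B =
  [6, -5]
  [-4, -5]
A ⊗ B =
  [-2, -4]
  [-1, -9]

Apply the min-plus product entry-by-entry:
  C[0][0] = min over k of (A[0][0] + B[0][0] = 1 + 6 = 7, A[0][1] + B[1][0] = 2 + -4 = -2) = -2 (attained at k = 1)
  C[0][1] = min over k of (A[0][0] + B[0][1] = 1 + -5 = -4, A[0][1] + B[1][1] = 2 + -5 = -3) = -4 (attained at k = 0)
  C[1][0] = min over k of (A[1][0] + B[0][0] = -4 + 6 = 2, A[1][1] + B[1][0] = 3 + -4 = -1) = -1 (attained at k = 1)
  C[1][1] = min over k of (A[1][0] + B[0][1] = -4 + -5 = -9, A[1][1] + B[1][1] = 3 + -5 = -2) = -9 (attained at k = 0)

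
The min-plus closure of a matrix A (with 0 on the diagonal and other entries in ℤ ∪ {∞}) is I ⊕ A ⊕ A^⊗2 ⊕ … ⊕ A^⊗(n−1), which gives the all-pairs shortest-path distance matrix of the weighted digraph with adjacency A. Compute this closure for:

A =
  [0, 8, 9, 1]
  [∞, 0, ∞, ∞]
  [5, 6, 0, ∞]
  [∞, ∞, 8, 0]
Closure =
  [0, 8, 9, 1]
  [∞, 0, ∞, ∞]
  [5, 6, 0, 6]
  [13, 14, 8, 0]

This is the Floyd-Warshall all-pairs shortest-path computation. For each intermediate vertex k = 0, 1, …, 3, update dist[i][j] ← min(dist[i][j], dist[i][k] + dist[k][j]). The final matrix gives, for each (i, j), the minimum total weight of any directed path from i to j (possibly empty when i = j).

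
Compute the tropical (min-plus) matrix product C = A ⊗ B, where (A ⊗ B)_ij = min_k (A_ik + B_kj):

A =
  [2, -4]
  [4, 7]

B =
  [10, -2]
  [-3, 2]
A ⊗ B =
  [-7, -2]
  [4, 2]

Apply the min-plus product entry-by-entry:
  C[0][0] = min over k of (A[0][0] + B[0][0] = 2 + 10 = 12, A[0][1] + B[1][0] = -4 + -3 = -7) = -7 (attained at k = 1)
  C[0][1] = min over k of (A[0][0] + B[0][1] = 2 + -2 = 0, A[0][1] + B[1][1] = -4 + 2 = -2) = -2 (attained at k = 1)
  C[1][0] = min over k of (A[1][0] + B[0][0] = 4 + 10 = 14, A[1][1] + B[1][0] = 7 + -3 = 4) = 4 (attained at k = 1)
  C[1][1] = min over k of (A[1][0] + B[0][1] = 4 + -2 = 2, A[1][1] + B[1][1] = 7 + 2 = 9) = 2 (attained at k = 0)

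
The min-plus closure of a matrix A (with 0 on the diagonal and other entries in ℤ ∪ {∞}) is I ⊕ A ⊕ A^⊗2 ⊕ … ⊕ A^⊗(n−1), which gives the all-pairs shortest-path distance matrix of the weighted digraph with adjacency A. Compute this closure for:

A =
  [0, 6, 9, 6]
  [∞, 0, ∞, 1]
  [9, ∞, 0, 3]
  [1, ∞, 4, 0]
Closure =
  [0, 6, 9, 6]
  [2, 0, 5, 1]
  [4, 10, 0, 3]
  [1, 7, 4, 0]

This is the Floyd-Warshall all-pairs shortest-path computation. For each intermediate vertex k = 0, 1, …, 3, update dist[i][j] ← min(dist[i][j], dist[i][k] + dist[k][j]). The final matrix gives, for each (i, j), the minimum total weight of any directed path from i to j (possibly empty when i = j).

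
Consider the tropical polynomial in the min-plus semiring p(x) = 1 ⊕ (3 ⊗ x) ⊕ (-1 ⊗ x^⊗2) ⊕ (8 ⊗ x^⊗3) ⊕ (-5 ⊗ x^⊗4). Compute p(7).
p(7) = 1

A tropical monomial a ⊗ x^⊗i evaluates to a + i · x. Evaluating each term at x = 7:
  Term 0 contributes 1 + 0 · 7 = 1
  Term 1 contributes 3 + 1 · 7 = 10
  Term 2 contributes -1 + 2 · 7 = 13
  Term 3 contributes 8 + 3 · 7 = 29
  Term 4 contributes -5 + 4 · 7 = 23
p(7) = ⊕ of these = min[1, 10, 13, 29, 23] = 1.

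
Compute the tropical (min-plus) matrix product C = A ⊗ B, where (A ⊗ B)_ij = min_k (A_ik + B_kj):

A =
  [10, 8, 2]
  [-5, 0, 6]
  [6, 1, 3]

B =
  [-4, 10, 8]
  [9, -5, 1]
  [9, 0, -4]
A ⊗ B =
  [6, 2, -2]
  [-9, -5, 1]
  [2, -4, -1]

Apply the min-plus product entry-by-entry:
  C[0][0] = min over k of (A[0][0] + B[0][0] = 10 + -4 = 6, A[0][1] + B[1][0] = 8 + 9 = 17, A[0][2] + B[2][0] = 2 + 9 = 11) = 6 (attained at k = 0)
  C[0][1] = min over k of (A[0][0] + B[0][1] = 10 + 10 = 20, A[0][1] + B[1][1] = 8 + -5 = 3, A[0][2] + B[2][1] = 2 + 0 = 2) = 2 (attained at k = 2)
  C[0][2] = min over k of (A[0][0] + B[0][2] = 10 + 8 = 18, A[0][1] + B[1][2] = 8 + 1 = 9, A[0][2] + B[2][2] = 2 + -4 = -2) = -2 (attained at k = 2)
  C[1][0] = min over k of (A[1][0] + B[0][0] = -5 + -4 = -9, A[1][1] + B[1][0] = 0 + 9 = 9, A[1][2] + B[2][0] = 6 + 9 = 15) = -9 (attained at k = 0)
  C[1][1] = min over k of (A[1][0] + B[0][1] = -5 + 10 = 5, A[1][1] + B[1][1] = 0 + -5 = -5, A[1][2] + B[2][1] = 6 + 0 = 6) = -5 (attained at k = 1)
  C[1][2] = min over k of (A[1][0] + B[0][2] = -5 + 8 = 3, A[1][1] + B[1][2] = 0 + 1 = 1, A[1][2] + B[2][2] = 6 + -4 = 2) = 1 (attained at k = 1)
  C[2][0] = min over k of (A[2][0] + B[0][0] = 6 + -4 = 2, A[2][1] + B[1][0] = 1 + 9 = 10, A[2][2] + B[2][0] = 3 + 9 = 12) = 2 (attained at k = 0)
  C[2][1] = min over k of (A[2][0] + B[0][1] = 6 + 10 = 16, A[2][1] + B[1][1] = 1 + -5 = -4, A[2][2] + B[2][1] = 3 + 0 = 3) = -4 (attained at k = 1)
  C[2][2] = min over k of (A[2][0] + B[0][2] = 6 + 8 = 14, A[2][1] + B[1][2] = 1 + 1 = 2, A[2][2] + B[2][2] = 3 + -4 = -1) = -1 (attained at k = 2)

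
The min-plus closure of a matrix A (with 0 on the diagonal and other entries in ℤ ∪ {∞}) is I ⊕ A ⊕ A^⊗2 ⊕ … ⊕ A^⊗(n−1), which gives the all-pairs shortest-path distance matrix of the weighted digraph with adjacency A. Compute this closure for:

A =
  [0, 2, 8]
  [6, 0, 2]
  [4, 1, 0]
Closure =
  [0, 2, 4]
  [6, 0, 2]
  [4, 1, 0]

This is the Floyd-Warshall all-pairs shortest-path computation. For each intermediate vertex k = 0, 1, …, 2, update dist[i][j] ← min(dist[i][j], dist[i][k] + dist[k][j]). The final matrix gives, for each (i, j), the minimum total weight of any directed path from i to j (possibly empty when i = j).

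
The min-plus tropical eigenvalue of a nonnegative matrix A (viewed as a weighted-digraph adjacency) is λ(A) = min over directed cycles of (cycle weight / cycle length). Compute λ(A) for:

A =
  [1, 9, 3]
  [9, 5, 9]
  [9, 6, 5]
λ(A) = 1

Enumerate directed cycles and compute their means (weight / length). Sample:
  cycle 0 → 0: weight = 1, length = 1, mean = 1/1 ≈ 1.000
  cycle 1 → 1: weight = 5, length = 1, mean = 5/1 ≈ 5.000
  cycle 2 → 2: weight = 5, length = 1, mean = 5/1 ≈ 5.000
  cycle 0 → 1 → 0: weight = 18, length = 2, mean = 18/2 ≈ 9.000
  cycle 0 → 2 → 0: weight = 12, length = 2, mean = 12/2 ≈ 6.000
  cycle 1 → 0 → 1: weight = 18, length = 2, mean = 18/2 ≈ 9.000
Minimum mean = 1.000, attained e.g. along the cycle 0 → 0 with weight 1 and length 1. So λ(A) = 1/1 = 1.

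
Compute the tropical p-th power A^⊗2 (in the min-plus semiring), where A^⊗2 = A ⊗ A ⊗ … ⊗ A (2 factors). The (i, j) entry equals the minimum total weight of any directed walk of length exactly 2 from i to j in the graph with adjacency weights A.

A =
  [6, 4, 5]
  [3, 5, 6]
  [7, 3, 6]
A^⊗2 =
  [7, 8, 10]
  [8, 7, 8]
  [6, 8, 9]

Each entry (A^⊗2)_ij equals the minimum over all length-2 walks i = v_0 → v_1 → … → v_2 = j of Σ_t A[v_t][v_{t+1}]. For example, for (i, j) = (0, 2) we minimise over 3 possible intermediate vertex sequences; the minimum is 10, attained along the walk 0 → 1 → 2.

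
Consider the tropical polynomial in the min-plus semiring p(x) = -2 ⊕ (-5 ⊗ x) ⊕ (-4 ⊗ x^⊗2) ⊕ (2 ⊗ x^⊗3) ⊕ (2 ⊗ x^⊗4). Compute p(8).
p(8) = -2

A tropical monomial a ⊗ x^⊗i evaluates to a + i · x. Evaluating each term at x = 8:
  Term 0 contributes -2 + 0 · 8 = -2
  Term 1 contributes -5 + 1 · 8 = 3
  Term 2 contributes -4 + 2 · 8 = 12
  Term 3 contributes 2 + 3 · 8 = 26
  Term 4 contributes 2 + 4 · 8 = 34
p(8) = ⊕ of these = min[-2, 3, 12, 26, 34] = -2.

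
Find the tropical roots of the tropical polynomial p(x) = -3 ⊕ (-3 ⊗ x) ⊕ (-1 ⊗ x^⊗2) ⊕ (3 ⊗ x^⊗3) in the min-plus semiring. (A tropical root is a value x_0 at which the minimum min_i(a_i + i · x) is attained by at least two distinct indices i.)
Roots: {-4, -2, 0}

Each tropical root is a break point of the lower envelope of the lines y = a_i + i · x (there are 4 lines, with slopes 0, 1, ..., 3). Only the lines that attain the minimum somewhere contribute to roots; other lines are dominated. Here the surviving (envelope) indices are i = 3, i = 2, i = 1, i = 0.
Intersections between consecutive envelope lines give the roots: for adjacent envelope indices i < j the intersection is x = (a_i − a_j) / (j − i). Reading off the sorted break points: {-4, -2, 0}.
Verification: at each break x_0, at least two indices attain the minimum of min_i(a_i + i · x_0).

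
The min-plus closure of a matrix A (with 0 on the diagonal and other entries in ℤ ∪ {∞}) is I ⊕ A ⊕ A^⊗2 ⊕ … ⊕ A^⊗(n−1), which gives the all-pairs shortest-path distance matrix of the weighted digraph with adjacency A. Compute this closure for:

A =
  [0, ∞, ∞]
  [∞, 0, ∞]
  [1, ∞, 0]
Closure =
  [0, ∞, ∞]
  [∞, 0, ∞]
  [1, ∞, 0]

This is the Floyd-Warshall all-pairs shortest-path computation. For each intermediate vertex k = 0, 1, …, 2, update dist[i][j] ← min(dist[i][j], dist[i][k] + dist[k][j]). The final matrix gives, for each (i, j), the minimum total weight of any directed path from i to j (possibly empty when i = j).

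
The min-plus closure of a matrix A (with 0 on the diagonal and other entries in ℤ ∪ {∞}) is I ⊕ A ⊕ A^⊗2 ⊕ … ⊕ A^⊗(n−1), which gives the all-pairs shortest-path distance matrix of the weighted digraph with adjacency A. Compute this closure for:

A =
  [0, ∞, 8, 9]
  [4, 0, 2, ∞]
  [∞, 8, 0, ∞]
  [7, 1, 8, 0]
Closure =
  [0, 10, 8, 9]
  [4, 0, 2, 13]
  [12, 8, 0, 21]
  [5, 1, 3, 0]

This is the Floyd-Warshall all-pairs shortest-path computation. For each intermediate vertex k = 0, 1, …, 3, update dist[i][j] ← min(dist[i][j], dist[i][k] + dist[k][j]). The final matrix gives, for each (i, j), the minimum total weight of any directed path from i to j (possibly empty when i = j).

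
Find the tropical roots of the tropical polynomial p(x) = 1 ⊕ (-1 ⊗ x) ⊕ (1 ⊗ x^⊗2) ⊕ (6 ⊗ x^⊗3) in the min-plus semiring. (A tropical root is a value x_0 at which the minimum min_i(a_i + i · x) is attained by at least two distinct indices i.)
Roots: {-5, -2, 2}

Each tropical root is a break point of the lower envelope of the lines y = a_i + i · x (there are 4 lines, with slopes 0, 1, ..., 3). Only the lines that attain the minimum somewhere contribute to roots; other lines are dominated. Here the surviving (envelope) indices are i = 3, i = 2, i = 1, i = 0.
Intersections between consecutive envelope lines give the roots: for adjacent envelope indices i < j the intersection is x = (a_i − a_j) / (j − i). Reading off the sorted break points: {-5, -2, 2}.
Verification: at each break x_0, at least two indices attain the minimum of min_i(a_i + i · x_0).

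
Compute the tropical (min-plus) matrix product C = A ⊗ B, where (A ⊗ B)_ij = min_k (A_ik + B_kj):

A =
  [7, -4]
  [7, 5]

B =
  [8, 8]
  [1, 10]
A ⊗ B =
  [-3, 6]
  [6, 15]

Apply the min-plus product entry-by-entry:
  C[0][0] = min over k of (A[0][0] + B[0][0] = 7 + 8 = 15, A[0][1] + B[1][0] = -4 + 1 = -3) = -3 (attained at k = 1)
  C[0][1] = min over k of (A[0][0] + B[0][1] = 7 + 8 = 15, A[0][1] + B[1][1] = -4 + 10 = 6) = 6 (attained at k = 1)
  C[1][0] = min over k of (A[1][0] + B[0][0] = 7 + 8 = 15, A[1][1] + B[1][0] = 5 + 1 = 6) = 6 (attained at k = 1)
  C[1][1] = min over k of (A[1][0] + B[0][1] = 7 + 8 = 15, A[1][1] + B[1][1] = 5 + 10 = 15) = 15 (attained at k = 0)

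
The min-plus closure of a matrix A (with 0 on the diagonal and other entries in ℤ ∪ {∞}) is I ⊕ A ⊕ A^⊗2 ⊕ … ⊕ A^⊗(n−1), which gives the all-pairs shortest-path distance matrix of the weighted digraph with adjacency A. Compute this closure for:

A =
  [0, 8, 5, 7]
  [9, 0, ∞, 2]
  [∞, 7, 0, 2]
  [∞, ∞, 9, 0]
Closure =
  [0, 8, 5, 7]
  [9, 0, 11, 2]
  [16, 7, 0, 2]
  [25, 16, 9, 0]

This is the Floyd-Warshall all-pairs shortest-path computation. For each intermediate vertex k = 0, 1, …, 3, update dist[i][j] ← min(dist[i][j], dist[i][k] + dist[k][j]). The final matrix gives, for each (i, j), the minimum total weight of any directed path from i to j (possibly empty when i = j).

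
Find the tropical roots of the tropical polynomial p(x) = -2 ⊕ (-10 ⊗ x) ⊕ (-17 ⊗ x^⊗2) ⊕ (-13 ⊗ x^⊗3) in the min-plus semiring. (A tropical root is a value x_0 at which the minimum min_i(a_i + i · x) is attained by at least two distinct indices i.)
Roots: {-4, 7, 8}

Each tropical root is a break point of the lower envelope of the lines y = a_i + i · x (there are 4 lines, with slopes 0, 1, ..., 3). Only the lines that attain the minimum somewhere contribute to roots; other lines are dominated. Here the surviving (envelope) indices are i = 3, i = 2, i = 1, i = 0.
Intersections between consecutive envelope lines give the roots: for adjacent envelope indices i < j the intersection is x = (a_i − a_j) / (j − i). Reading off the sorted break points: {-4, 7, 8}.
Verification: at each break x_0, at least two indices attain the minimum of min_i(a_i + i · x_0).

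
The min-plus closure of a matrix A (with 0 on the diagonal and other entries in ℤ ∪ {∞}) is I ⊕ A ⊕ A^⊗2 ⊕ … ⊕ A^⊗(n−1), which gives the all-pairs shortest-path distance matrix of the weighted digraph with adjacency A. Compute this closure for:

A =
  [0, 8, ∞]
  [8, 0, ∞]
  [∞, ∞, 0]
Closure =
  [0, 8, ∞]
  [8, 0, ∞]
  [∞, ∞, 0]

This is the Floyd-Warshall all-pairs shortest-path computation. For each intermediate vertex k = 0, 1, …, 2, update dist[i][j] ← min(dist[i][j], dist[i][k] + dist[k][j]). The final matrix gives, for each (i, j), the minimum total weight of any directed path from i to j (possibly empty when i = j).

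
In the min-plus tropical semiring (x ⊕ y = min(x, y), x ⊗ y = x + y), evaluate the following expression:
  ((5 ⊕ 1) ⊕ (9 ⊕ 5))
((5 ⊕ 1) ⊕ (9 ⊕ 5)) = 1

Expand innermost to outermost. Recall ⊕ takes the minimum of its arguments and ⊗ takes their sum. Working out the expression ((5 ⊕ 1) ⊕ (9 ⊕ 5)) gives 1.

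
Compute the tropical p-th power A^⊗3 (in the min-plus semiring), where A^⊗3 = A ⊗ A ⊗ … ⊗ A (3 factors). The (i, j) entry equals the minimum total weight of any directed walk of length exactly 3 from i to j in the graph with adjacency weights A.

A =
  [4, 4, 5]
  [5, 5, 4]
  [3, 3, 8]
A^⊗3 =
  [11, 11, 12]
  [11, 11, 11]
  [10, 10, 11]

Each entry (A^⊗3)_ij equals the minimum over all length-3 walks i = v_0 → v_1 → … → v_3 = j of Σ_t A[v_t][v_{t+1}]. For example, for (i, j) = (0, 2) we minimise over 9 possible intermediate vertex sequences; the minimum is 12, attained along the walk 0 → 0 → 1 → 2.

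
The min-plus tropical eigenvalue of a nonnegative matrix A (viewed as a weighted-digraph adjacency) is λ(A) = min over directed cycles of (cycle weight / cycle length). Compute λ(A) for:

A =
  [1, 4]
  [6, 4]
λ(A) = 1

Enumerate directed cycles and compute their means (weight / length). Sample:
  cycle 0 → 0: weight = 1, length = 1, mean = 1/1 ≈ 1.000
  cycle 1 → 1: weight = 4, length = 1, mean = 4/1 ≈ 4.000
  cycle 0 → 1 → 0: weight = 10, length = 2, mean = 10/2 ≈ 5.000
  cycle 1 → 0 → 1: weight = 10, length = 2, mean = 10/2 ≈ 5.000
Minimum mean = 1.000, attained e.g. along the cycle 0 → 0 with weight 1 and length 1. So λ(A) = 1/1 = 1.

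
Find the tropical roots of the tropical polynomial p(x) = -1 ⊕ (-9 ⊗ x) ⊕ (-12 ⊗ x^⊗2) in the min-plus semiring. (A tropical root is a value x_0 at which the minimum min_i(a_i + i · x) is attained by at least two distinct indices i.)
Roots: {3, 8}

Each tropical root is a break point of the lower envelope of the lines y = a_i + i · x (there are 3 lines, with slopes 0, 1, ..., 2). Only the lines that attain the minimum somewhere contribute to roots; other lines are dominated. Here the surviving (envelope) indices are i = 2, i = 1, i = 0.
Intersections between consecutive envelope lines give the roots: for adjacent envelope indices i < j the intersection is x = (a_i − a_j) / (j − i). Reading off the sorted break points: {3, 8}.
Verification: at each break x_0, at least two indices attain the minimum of min_i(a_i + i · x_0).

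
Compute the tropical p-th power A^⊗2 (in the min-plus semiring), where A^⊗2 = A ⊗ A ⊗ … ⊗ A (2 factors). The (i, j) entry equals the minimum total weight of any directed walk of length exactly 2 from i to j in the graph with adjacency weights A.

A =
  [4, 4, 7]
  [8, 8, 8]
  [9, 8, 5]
A^⊗2 =
  [8, 8, 11]
  [12, 12, 13]
  [13, 13, 10]

Each entry (A^⊗2)_ij equals the minimum over all length-2 walks i = v_0 → v_1 → … → v_2 = j of Σ_t A[v_t][v_{t+1}]. For example, for (i, j) = (0, 2) we minimise over 3 possible intermediate vertex sequences; the minimum is 11, attained along the walk 0 → 0 → 2.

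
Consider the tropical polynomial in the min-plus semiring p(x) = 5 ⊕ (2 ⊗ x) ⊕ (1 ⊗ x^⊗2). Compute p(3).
p(3) = 5

A tropical monomial a ⊗ x^⊗i evaluates to a + i · x. Evaluating each term at x = 3:
  Term 0 contributes 5 + 0 · 3 = 5
  Term 1 contributes 2 + 1 · 3 = 5
  Term 2 contributes 1 + 2 · 3 = 7
p(3) = ⊕ of these = min[5, 5, 7] = 5.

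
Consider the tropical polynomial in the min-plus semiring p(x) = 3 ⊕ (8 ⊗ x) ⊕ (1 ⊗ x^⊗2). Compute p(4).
p(4) = 3

A tropical monomial a ⊗ x^⊗i evaluates to a + i · x. Evaluating each term at x = 4:
  Term 0 contributes 3 + 0 · 4 = 3
  Term 1 contributes 8 + 1 · 4 = 12
  Term 2 contributes 1 + 2 · 4 = 9
p(4) = ⊕ of these = min[3, 12, 9] = 3.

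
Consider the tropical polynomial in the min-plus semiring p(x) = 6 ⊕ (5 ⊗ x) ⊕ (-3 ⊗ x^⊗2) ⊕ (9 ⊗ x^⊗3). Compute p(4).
p(4) = 5

A tropical monomial a ⊗ x^⊗i evaluates to a + i · x. Evaluating each term at x = 4:
  Term 0 contributes 6 + 0 · 4 = 6
  Term 1 contributes 5 + 1 · 4 = 9
  Term 2 contributes -3 + 2 · 4 = 5
  Term 3 contributes 9 + 3 · 4 = 21
p(4) = ⊕ of these = min[6, 9, 5, 21] = 5.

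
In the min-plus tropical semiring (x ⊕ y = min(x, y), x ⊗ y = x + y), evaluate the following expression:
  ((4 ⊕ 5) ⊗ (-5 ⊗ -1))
((4 ⊕ 5) ⊗ (-5 ⊗ -1)) = -2

Expand innermost to outermost. Recall ⊕ takes the minimum of its arguments and ⊗ takes their sum. Working out the expression ((4 ⊕ 5) ⊗ (-5 ⊗ -1)) gives -2.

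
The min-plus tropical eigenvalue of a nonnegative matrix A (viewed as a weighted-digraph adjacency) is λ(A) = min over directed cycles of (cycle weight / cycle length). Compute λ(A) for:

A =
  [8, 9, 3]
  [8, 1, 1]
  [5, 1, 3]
λ(A) = 1

Enumerate directed cycles and compute their means (weight / length). Sample:
  cycle 0 → 0: weight = 8, length = 1, mean = 8/1 ≈ 8.000
  cycle 1 → 1: weight = 1, length = 1, mean = 1/1 ≈ 1.000
  cycle 2 → 2: weight = 3, length = 1, mean = 3/1 ≈ 3.000
  cycle 0 → 1 → 0: weight = 17, length = 2, mean = 17/2 ≈ 8.500
  cycle 0 → 2 → 0: weight = 8, length = 2, mean = 8/2 ≈ 4.000
  cycle 1 → 0 → 1: weight = 17, length = 2, mean = 17/2 ≈ 8.500
Minimum mean = 1.000, attained e.g. along the cycle 1 → 1 with weight 1 and length 1. So λ(A) = 1/1 = 1.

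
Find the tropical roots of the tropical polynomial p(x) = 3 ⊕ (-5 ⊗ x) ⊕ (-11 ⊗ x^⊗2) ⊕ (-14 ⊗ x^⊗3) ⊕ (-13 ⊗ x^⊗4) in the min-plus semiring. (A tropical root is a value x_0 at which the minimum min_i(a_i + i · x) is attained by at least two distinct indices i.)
Roots: {-1, 3, 6, 8}

Each tropical root is a break point of the lower envelope of the lines y = a_i + i · x (there are 5 lines, with slopes 0, 1, ..., 4). Only the lines that attain the minimum somewhere contribute to roots; other lines are dominated. Here the surviving (envelope) indices are i = 4, i = 3, i = 2, i = 1, i = 0.
Intersections between consecutive envelope lines give the roots: for adjacent envelope indices i < j the intersection is x = (a_i − a_j) / (j − i). Reading off the sorted break points: {-1, 3, 6, 8}.
Verification: at each break x_0, at least two indices attain the minimum of min_i(a_i + i · x_0).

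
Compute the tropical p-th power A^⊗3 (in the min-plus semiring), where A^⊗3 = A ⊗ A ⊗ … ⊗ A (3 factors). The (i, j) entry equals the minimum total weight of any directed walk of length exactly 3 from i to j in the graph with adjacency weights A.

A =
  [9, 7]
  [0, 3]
A^⊗3 =
  [10, 13]
  [6, 9]

Each entry (A^⊗3)_ij equals the minimum over all length-3 walks i = v_0 → v_1 → … → v_3 = j of Σ_t A[v_t][v_{t+1}]. For example, for (i, j) = (0, 1) we minimise over 4 possible intermediate vertex sequences; the minimum is 13, attained along the walk 0 → 1 → 1 → 1.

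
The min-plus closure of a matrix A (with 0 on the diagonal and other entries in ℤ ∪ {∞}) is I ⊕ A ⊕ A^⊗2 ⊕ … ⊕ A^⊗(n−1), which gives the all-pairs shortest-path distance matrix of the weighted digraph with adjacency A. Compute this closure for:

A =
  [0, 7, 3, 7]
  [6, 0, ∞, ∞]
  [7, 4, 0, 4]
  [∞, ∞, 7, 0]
Closure =
  [0, 7, 3, 7]
  [6, 0, 9, 13]
  [7, 4, 0, 4]
  [14, 11, 7, 0]

This is the Floyd-Warshall all-pairs shortest-path computation. For each intermediate vertex k = 0, 1, …, 3, update dist[i][j] ← min(dist[i][j], dist[i][k] + dist[k][j]). The final matrix gives, for each (i, j), the minimum total weight of any directed path from i to j (possibly empty when i = j).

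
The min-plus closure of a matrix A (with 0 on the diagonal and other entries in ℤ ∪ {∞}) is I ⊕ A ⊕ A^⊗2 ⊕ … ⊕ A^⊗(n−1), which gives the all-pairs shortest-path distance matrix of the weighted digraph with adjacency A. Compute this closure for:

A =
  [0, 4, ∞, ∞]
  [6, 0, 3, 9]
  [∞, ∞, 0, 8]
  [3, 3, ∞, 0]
Closure =
  [0, 4, 7, 13]
  [6, 0, 3, 9]
  [11, 11, 0, 8]
  [3, 3, 6, 0]

This is the Floyd-Warshall all-pairs shortest-path computation. For each intermediate vertex k = 0, 1, …, 3, update dist[i][j] ← min(dist[i][j], dist[i][k] + dist[k][j]). The final matrix gives, for each (i, j), the minimum total weight of any directed path from i to j (possibly empty when i = j).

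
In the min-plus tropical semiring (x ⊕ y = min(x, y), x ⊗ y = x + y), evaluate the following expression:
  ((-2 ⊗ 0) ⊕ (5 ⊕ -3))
((-2 ⊗ 0) ⊕ (5 ⊕ -3)) = -3

Expand innermost to outermost. Recall ⊕ takes the minimum of its arguments and ⊗ takes their sum. Working out the expression ((-2 ⊗ 0) ⊕ (5 ⊕ -3)) gives -3.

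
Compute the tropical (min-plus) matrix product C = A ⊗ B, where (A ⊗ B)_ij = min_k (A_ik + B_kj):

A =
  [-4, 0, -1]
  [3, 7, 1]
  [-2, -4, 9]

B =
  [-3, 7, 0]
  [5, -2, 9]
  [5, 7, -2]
A ⊗ B =
  [-7, -2, -4]
  [0, 5, -1]
  [-5, -6, -2]

Apply the min-plus product entry-by-entry:
  C[0][0] = min over k of (A[0][0] + B[0][0] = -4 + -3 = -7, A[0][1] + B[1][0] = 0 + 5 = 5, A[0][2] + B[2][0] = -1 + 5 = 4) = -7 (attained at k = 0)
  C[0][1] = min over k of (A[0][0] + B[0][1] = -4 + 7 = 3, A[0][1] + B[1][1] = 0 + -2 = -2, A[0][2] + B[2][1] = -1 + 7 = 6) = -2 (attained at k = 1)
  C[0][2] = min over k of (A[0][0] + B[0][2] = -4 + 0 = -4, A[0][1] + B[1][2] = 0 + 9 = 9, A[0][2] + B[2][2] = -1 + -2 = -3) = -4 (attained at k = 0)
  C[1][0] = min over k of (A[1][0] + B[0][0] = 3 + -3 = 0, A[1][1] + B[1][0] = 7 + 5 = 12, A[1][2] + B[2][0] = 1 + 5 = 6) = 0 (attained at k = 0)
  C[1][1] = min over k of (A[1][0] + B[0][1] = 3 + 7 = 10, A[1][1] + B[1][1] = 7 + -2 = 5, A[1][2] + B[2][1] = 1 + 7 = 8) = 5 (attained at k = 1)
  C[1][2] = min over k of (A[1][0] + B[0][2] = 3 + 0 = 3, A[1][1] + B[1][2] = 7 + 9 = 16, A[1][2] + B[2][2] = 1 + -2 = -1) = -1 (attained at k = 2)
  C[2][0] = min over k of (A[2][0] + B[0][0] = -2 + -3 = -5, A[2][1] + B[1][0] = -4 + 5 = 1, A[2][2] + B[2][0] = 9 + 5 = 14) = -5 (attained at k = 0)
  C[2][1] = min over k of (A[2][0] + B[0][1] = -2 + 7 = 5, A[2][1] + B[1][1] = -4 + -2 = -6, A[2][2] + B[2][1] = 9 + 7 = 16) = -6 (attained at k = 1)
  C[2][2] = min over k of (A[2][0] + B[0][2] = -2 + 0 = -2, A[2][1] + B[1][2] = -4 + 9 = 5, A[2][2] + B[2][2] = 9 + -2 = 7) = -2 (attained at k = 0)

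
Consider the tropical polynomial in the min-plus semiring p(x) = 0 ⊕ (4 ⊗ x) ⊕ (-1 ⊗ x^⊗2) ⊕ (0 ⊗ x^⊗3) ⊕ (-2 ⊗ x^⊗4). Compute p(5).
p(5) = 0

A tropical monomial a ⊗ x^⊗i evaluates to a + i · x. Evaluating each term at x = 5:
  Term 0 contributes 0 + 0 · 5 = 0
  Term 1 contributes 4 + 1 · 5 = 9
  Term 2 contributes -1 + 2 · 5 = 9
  Term 3 contributes 0 + 3 · 5 = 15
  Term 4 contributes -2 + 4 · 5 = 18
p(5) = ⊕ of these = min[0, 9, 9, 15, 18] = 0.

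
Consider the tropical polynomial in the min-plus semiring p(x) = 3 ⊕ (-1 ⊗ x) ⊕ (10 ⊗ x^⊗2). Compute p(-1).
p(-1) = -2

A tropical monomial a ⊗ x^⊗i evaluates to a + i · x. Evaluating each term at x = -1:
  Term 0 contributes 3 + 0 · -1 = 3
  Term 1 contributes -1 + 1 · -1 = -2
  Term 2 contributes 10 + 2 · -1 = 8
p(-1) = ⊕ of these = min[3, -2, 8] = -2.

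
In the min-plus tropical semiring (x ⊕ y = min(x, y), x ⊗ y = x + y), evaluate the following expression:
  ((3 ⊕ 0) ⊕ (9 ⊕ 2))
((3 ⊕ 0) ⊕ (9 ⊕ 2)) = 0

Expand innermost to outermost. Recall ⊕ takes the minimum of its arguments and ⊗ takes their sum. Working out the expression ((3 ⊕ 0) ⊕ (9 ⊕ 2)) gives 0.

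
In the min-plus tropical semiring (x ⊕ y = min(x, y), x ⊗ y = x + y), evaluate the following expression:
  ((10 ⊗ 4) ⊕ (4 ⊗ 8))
((10 ⊗ 4) ⊕ (4 ⊗ 8)) = 12

Expand innermost to outermost. Recall ⊕ takes the minimum of its arguments and ⊗ takes their sum. Working out the expression ((10 ⊗ 4) ⊕ (4 ⊗ 8)) gives 12.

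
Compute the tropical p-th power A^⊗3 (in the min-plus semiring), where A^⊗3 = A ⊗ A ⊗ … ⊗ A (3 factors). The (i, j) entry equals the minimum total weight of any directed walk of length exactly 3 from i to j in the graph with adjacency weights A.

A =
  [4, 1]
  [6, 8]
A^⊗3 =
  [11, 8]
  [13, 11]

Each entry (A^⊗3)_ij equals the minimum over all length-3 walks i = v_0 → v_1 → … → v_3 = j of Σ_t A[v_t][v_{t+1}]. For example, for (i, j) = (0, 1) we minimise over 4 possible intermediate vertex sequences; the minimum is 8, attained along the walk 0 → 1 → 0 → 1.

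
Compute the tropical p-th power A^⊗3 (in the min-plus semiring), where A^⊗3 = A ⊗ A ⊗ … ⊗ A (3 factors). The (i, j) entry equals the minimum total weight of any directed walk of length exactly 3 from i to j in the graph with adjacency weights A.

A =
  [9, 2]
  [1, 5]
A^⊗3 =
  [8, 5]
  [4, 8]

Each entry (A^⊗3)_ij equals the minimum over all length-3 walks i = v_0 → v_1 → … → v_3 = j of Σ_t A[v_t][v_{t+1}]. For example, for (i, j) = (0, 1) we minimise over 4 possible intermediate vertex sequences; the minimum is 5, attained along the walk 0 → 1 → 0 → 1.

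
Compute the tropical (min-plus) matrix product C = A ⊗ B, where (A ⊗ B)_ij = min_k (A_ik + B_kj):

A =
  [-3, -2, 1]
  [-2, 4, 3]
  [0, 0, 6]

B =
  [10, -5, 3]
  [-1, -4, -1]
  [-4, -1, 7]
A ⊗ B =
  [-3, -8, -3]
  [-1, -7, 1]
  [-1, -5, -1]

Apply the min-plus product entry-by-entry:
  C[0][0] = min over k of (A[0][0] + B[0][0] = -3 + 10 = 7, A[0][1] + B[1][0] = -2 + -1 = -3, A[0][2] + B[2][0] = 1 + -4 = -3) = -3 (attained at k = 1)
  C[0][1] = min over k of (A[0][0] + B[0][1] = -3 + -5 = -8, A[0][1] + B[1][1] = -2 + -4 = -6, A[0][2] + B[2][1] = 1 + -1 = 0) = -8 (attained at k = 0)
  C[0][2] = min over k of (A[0][0] + B[0][2] = -3 + 3 = 0, A[0][1] + B[1][2] = -2 + -1 = -3, A[0][2] + B[2][2] = 1 + 7 = 8) = -3 (attained at k = 1)
  C[1][0] = min over k of (A[1][0] + B[0][0] = -2 + 10 = 8, A[1][1] + B[1][0] = 4 + -1 = 3, A[1][2] + B[2][0] = 3 + -4 = -1) = -1 (attained at k = 2)
  C[1][1] = min over k of (A[1][0] + B[0][1] = -2 + -5 = -7, A[1][1] + B[1][1] = 4 + -4 = 0, A[1][2] + B[2][1] = 3 + -1 = 2) = -7 (attained at k = 0)
  C[1][2] = min over k of (A[1][0] + B[0][2] = -2 + 3 = 1, A[1][1] + B[1][2] = 4 + -1 = 3, A[1][2] + B[2][2] = 3 + 7 = 10) = 1 (attained at k = 0)
  C[2][0] = min over k of (A[2][0] + B[0][0] = 0 + 10 = 10, A[2][1] + B[1][0] = 0 + -1 = -1, A[2][2] + B[2][0] = 6 + -4 = 2) = -1 (attained at k = 1)
  C[2][1] = min over k of (A[2][0] + B[0][1] = 0 + -5 = -5, A[2][1] + B[1][1] = 0 + -4 = -4, A[2][2] + B[2][1] = 6 + -1 = 5) = -5 (attained at k = 0)
  C[2][2] = min over k of (A[2][0] + B[0][2] = 0 + 3 = 3, A[2][1] + B[1][2] = 0 + -1 = -1, A[2][2] + B[2][2] = 6 + 7 = 13) = -1 (attained at k = 1)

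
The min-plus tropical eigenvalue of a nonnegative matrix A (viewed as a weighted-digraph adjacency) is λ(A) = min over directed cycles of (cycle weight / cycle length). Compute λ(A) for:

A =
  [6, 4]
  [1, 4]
λ(A) = 5/2

Enumerate directed cycles and compute their means (weight / length). Sample:
  cycle 0 → 0: weight = 6, length = 1, mean = 6/1 ≈ 6.000
  cycle 1 → 1: weight = 4, length = 1, mean = 4/1 ≈ 4.000
  cycle 0 → 1 → 0: weight = 5, length = 2, mean = 5/2 ≈ 2.500
  cycle 1 → 0 → 1: weight = 5, length = 2, mean = 5/2 ≈ 2.500
Minimum mean = 2.500, attained e.g. along the cycle 0 → 1 → 0 with weight 5 and length 2. So λ(A) = 5/2 = 5/2.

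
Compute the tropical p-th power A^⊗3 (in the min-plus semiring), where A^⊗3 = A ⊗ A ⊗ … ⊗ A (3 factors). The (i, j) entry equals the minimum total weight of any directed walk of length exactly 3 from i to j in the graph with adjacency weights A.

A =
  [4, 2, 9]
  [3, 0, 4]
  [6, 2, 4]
A^⊗3 =
  [5, 2, 6]
  [3, 0, 4]
  [5, 2, 6]

Each entry (A^⊗3)_ij equals the minimum over all length-3 walks i = v_0 → v_1 → … → v_3 = j of Σ_t A[v_t][v_{t+1}]. For example, for (i, j) = (0, 2) we minimise over 9 possible intermediate vertex sequences; the minimum is 6, attained along the walk 0 → 1 → 1 → 2.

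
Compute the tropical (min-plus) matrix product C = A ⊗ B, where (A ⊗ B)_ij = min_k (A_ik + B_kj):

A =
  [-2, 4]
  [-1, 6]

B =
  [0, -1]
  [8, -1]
A ⊗ B =
  [-2, -3]
  [-1, -2]

Apply the min-plus product entry-by-entry:
  C[0][0] = min over k of (A[0][0] + B[0][0] = -2 + 0 = -2, A[0][1] + B[1][0] = 4 + 8 = 12) = -2 (attained at k = 0)
  C[0][1] = min over k of (A[0][0] + B[0][1] = -2 + -1 = -3, A[0][1] + B[1][1] = 4 + -1 = 3) = -3 (attained at k = 0)
  C[1][0] = min over k of (A[1][0] + B[0][0] = -1 + 0 = -1, A[1][1] + B[1][0] = 6 + 8 = 14) = -1 (attained at k = 0)
  C[1][1] = min over k of (A[1][0] + B[0][1] = -1 + -1 = -2, A[1][1] + B[1][1] = 6 + -1 = 5) = -2 (attained at k = 0)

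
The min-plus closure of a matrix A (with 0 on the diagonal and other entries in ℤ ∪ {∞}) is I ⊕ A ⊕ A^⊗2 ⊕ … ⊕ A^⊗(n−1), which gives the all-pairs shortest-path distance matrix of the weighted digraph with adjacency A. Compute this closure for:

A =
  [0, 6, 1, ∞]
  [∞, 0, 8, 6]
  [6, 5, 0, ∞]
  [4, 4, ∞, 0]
Closure =
  [0, 6, 1, 12]
  [10, 0, 8, 6]
  [6, 5, 0, 11]
  [4, 4, 5, 0]

This is the Floyd-Warshall all-pairs shortest-path computation. For each intermediate vertex k = 0, 1, …, 3, update dist[i][j] ← min(dist[i][j], dist[i][k] + dist[k][j]). The final matrix gives, for each (i, j), the minimum total weight of any directed path from i to j (possibly empty when i = j).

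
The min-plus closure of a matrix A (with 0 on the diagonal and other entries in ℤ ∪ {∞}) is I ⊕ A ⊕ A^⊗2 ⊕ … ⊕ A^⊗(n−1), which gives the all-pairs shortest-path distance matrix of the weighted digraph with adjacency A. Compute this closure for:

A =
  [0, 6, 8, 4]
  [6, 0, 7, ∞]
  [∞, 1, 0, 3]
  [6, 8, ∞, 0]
Closure =
  [0, 6, 8, 4]
  [6, 0, 7, 10]
  [7, 1, 0, 3]
  [6, 8, 14, 0]

This is the Floyd-Warshall all-pairs shortest-path computation. For each intermediate vertex k = 0, 1, …, 3, update dist[i][j] ← min(dist[i][j], dist[i][k] + dist[k][j]). The final matrix gives, for each (i, j), the minimum total weight of any directed path from i to j (possibly empty when i = j).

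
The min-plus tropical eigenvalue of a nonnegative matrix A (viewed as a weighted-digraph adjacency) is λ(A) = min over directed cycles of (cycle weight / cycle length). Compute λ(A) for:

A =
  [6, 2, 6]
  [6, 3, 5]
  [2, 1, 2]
λ(A) = 2

Enumerate directed cycles and compute their means (weight / length). Sample:
  cycle 0 → 0: weight = 6, length = 1, mean = 6/1 ≈ 6.000
  cycle 1 → 1: weight = 3, length = 1, mean = 3/1 ≈ 3.000
  cycle 2 → 2: weight = 2, length = 1, mean = 2/1 ≈ 2.000
  cycle 0 → 1 → 0: weight = 8, length = 2, mean = 8/2 ≈ 4.000
  cycle 0 → 2 → 0: weight = 8, length = 2, mean = 8/2 ≈ 4.000
  cycle 1 → 0 → 1: weight = 8, length = 2, mean = 8/2 ≈ 4.000
Minimum mean = 2.000, attained e.g. along the cycle 2 → 2 with weight 2 and length 1. So λ(A) = 2/1 = 2.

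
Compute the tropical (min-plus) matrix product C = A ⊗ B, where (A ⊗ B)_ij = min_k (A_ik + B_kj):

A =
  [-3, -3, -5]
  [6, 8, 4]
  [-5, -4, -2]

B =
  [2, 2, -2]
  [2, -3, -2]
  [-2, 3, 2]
A ⊗ B =
  [-7, -6, -5]
  [2, 5, 4]
  [-4, -7, -7]

Apply the min-plus product entry-by-entry:
  C[0][0] = min over k of (A[0][0] + B[0][0] = -3 + 2 = -1, A[0][1] + B[1][0] = -3 + 2 = -1, A[0][2] + B[2][0] = -5 + -2 = -7) = -7 (attained at k = 2)
  C[0][1] = min over k of (A[0][0] + B[0][1] = -3 + 2 = -1, A[0][1] + B[1][1] = -3 + -3 = -6, A[0][2] + B[2][1] = -5 + 3 = -2) = -6 (attained at k = 1)
  C[0][2] = min over k of (A[0][0] + B[0][2] = -3 + -2 = -5, A[0][1] + B[1][2] = -3 + -2 = -5, A[0][2] + B[2][2] = -5 + 2 = -3) = -5 (attained at k = 0)
  C[1][0] = min over k of (A[1][0] + B[0][0] = 6 + 2 = 8, A[1][1] + B[1][0] = 8 + 2 = 10, A[1][2] + B[2][0] = 4 + -2 = 2) = 2 (attained at k = 2)
  C[1][1] = min over k of (A[1][0] + B[0][1] = 6 + 2 = 8, A[1][1] + B[1][1] = 8 + -3 = 5, A[1][2] + B[2][1] = 4 + 3 = 7) = 5 (attained at k = 1)
  C[1][2] = min over k of (A[1][0] + B[0][2] = 6 + -2 = 4, A[1][1] + B[1][2] = 8 + -2 = 6, A[1][2] + B[2][2] = 4 + 2 = 6) = 4 (attained at k = 0)
  C[2][0] = min over k of (A[2][0] + B[0][0] = -5 + 2 = -3, A[2][1] + B[1][0] = -4 + 2 = -2, A[2][2] + B[2][0] = -2 + -2 = -4) = -4 (attained at k = 2)
  C[2][1] = min over k of (A[2][0] + B[0][1] = -5 + 2 = -3, A[2][1] + B[1][1] = -4 + -3 = -7, A[2][2] + B[2][1] = -2 + 3 = 1) = -7 (attained at k = 1)
  C[2][2] = min over k of (A[2][0] + B[0][2] = -5 + -2 = -7, A[2][1] + B[1][2] = -4 + -2 = -6, A[2][2] + B[2][2] = -2 + 2 = 0) = -7 (attained at k = 0)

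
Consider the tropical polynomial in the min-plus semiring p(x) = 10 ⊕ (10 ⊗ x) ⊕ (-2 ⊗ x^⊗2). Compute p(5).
p(5) = 8

A tropical monomial a ⊗ x^⊗i evaluates to a + i · x. Evaluating each term at x = 5:
  Term 0 contributes 10 + 0 · 5 = 10
  Term 1 contributes 10 + 1 · 5 = 15
  Term 2 contributes -2 + 2 · 5 = 8
p(5) = ⊕ of these = min[10, 15, 8] = 8.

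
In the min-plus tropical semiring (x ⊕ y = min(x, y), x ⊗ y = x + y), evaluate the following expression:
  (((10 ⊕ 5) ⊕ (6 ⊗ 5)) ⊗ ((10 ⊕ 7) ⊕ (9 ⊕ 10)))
(((10 ⊕ 5) ⊕ (6 ⊗ 5)) ⊗ ((10 ⊕ 7) ⊕ (9 ⊕ 10))) = 12

Expand innermost to outermost. Recall ⊕ takes the minimum of its arguments and ⊗ takes their sum. Working out the expression (((10 ⊕ 5) ⊕ (6 ⊗ 5)) ⊗ ((10 ⊕ 7) ⊕ (9 ⊕ 10))) gives 12.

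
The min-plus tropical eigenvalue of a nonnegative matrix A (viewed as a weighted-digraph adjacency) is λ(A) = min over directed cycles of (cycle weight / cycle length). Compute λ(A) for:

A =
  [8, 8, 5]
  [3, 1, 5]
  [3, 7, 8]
λ(A) = 1

Enumerate directed cycles and compute their means (weight / length). Sample:
  cycle 0 → 0: weight = 8, length = 1, mean = 8/1 ≈ 8.000
  cycle 1 → 1: weight = 1, length = 1, mean = 1/1 ≈ 1.000
  cycle 2 → 2: weight = 8, length = 1, mean = 8/1 ≈ 8.000
  cycle 0 → 1 → 0: weight = 11, length = 2, mean = 11/2 ≈ 5.500
  cycle 0 → 2 → 0: weight = 8, length = 2, mean = 8/2 ≈ 4.000
  cycle 1 → 0 → 1: weight = 11, length = 2, mean = 11/2 ≈ 5.500
Minimum mean = 1.000, attained e.g. along the cycle 1 → 1 with weight 1 and length 1. So λ(A) = 1/1 = 1.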